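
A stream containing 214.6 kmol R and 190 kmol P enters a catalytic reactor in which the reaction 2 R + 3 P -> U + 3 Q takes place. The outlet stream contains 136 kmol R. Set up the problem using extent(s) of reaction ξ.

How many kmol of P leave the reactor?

For R: n = n₀ − 2ξ → 136 = 214.6 − 2ξ, giving ξ = 39.3 kmol.
Outlet amounts (n = n₀ + ν ξ):
  R: 214.6 − 2(39.3) = 136
  P: 190 − 3(39.3) = 72.1
  U: 0 + 1(39.3) = 39.3
  Q: 0 + 3(39.3) = 117.9

72.1 kmol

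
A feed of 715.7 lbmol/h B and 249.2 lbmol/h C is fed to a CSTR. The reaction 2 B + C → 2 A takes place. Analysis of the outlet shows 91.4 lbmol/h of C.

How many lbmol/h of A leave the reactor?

For C: n = n₀ − 1ξ → 91.4 = 249.2 − 1ξ, giving ξ = 157.8 lbmol/h.
Outlet amounts (n = n₀ + ν ξ):
  B: 715.7 − 2(157.8) = 400.1
  C: 249.2 − 1(157.8) = 91.4
  A: 0 + 2(157.8) = 315.6

316 lbmol/h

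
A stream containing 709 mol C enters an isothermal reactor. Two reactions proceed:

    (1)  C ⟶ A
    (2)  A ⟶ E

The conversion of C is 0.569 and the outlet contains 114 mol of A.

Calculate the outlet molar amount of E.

289 mol

Conversion of C: C consumed = 1ξ₁ = 0.569 × 709 → ξ₁ = 403.4 mol.
A balance: n_A = 0 + 1ξ₁ − 1ξ₂ = 114 → ξ₂ = (1·403.4 − 114)/1 = 289.4 mol.
Outlet amounts (n = n₀ + Σ ν·ξ):
  C: 709 − 1(403.4) = 305.6
  A: 0 + 1(403.4) − 1(289.4) = 114
  E: 0 + 1(289.4) = 289.4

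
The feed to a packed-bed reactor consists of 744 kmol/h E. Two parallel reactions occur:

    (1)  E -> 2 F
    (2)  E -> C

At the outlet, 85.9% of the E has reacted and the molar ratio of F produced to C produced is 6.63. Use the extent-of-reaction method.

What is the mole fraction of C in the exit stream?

0.12

Conversion of E: E consumed = 0.859 × 744 = 639.1 kmol/h = 1ξ₁ + 1ξ₂.
Selectivity: 2ξ₁ / (1ξ₂) = 6.63 → ξ₁ = 3.315 ξ₂.
Substitute: (1·3.315 + 1) ξ₂ = 639.1 → ξ₂ = 148.1 kmol/h, ξ₁ = 491 kmol/h.
Outlet amounts (n = n₀ + Σ ν·ξ):
  E: 744 − 1(491) − 1(148.1) = 104.9
  F: 0 + 2(491) = 982
  C: 0 + 1(148.1) = 148.1
Total out = 1235 kmol/h; y_C = 148.1 / 1235 = 0.1199.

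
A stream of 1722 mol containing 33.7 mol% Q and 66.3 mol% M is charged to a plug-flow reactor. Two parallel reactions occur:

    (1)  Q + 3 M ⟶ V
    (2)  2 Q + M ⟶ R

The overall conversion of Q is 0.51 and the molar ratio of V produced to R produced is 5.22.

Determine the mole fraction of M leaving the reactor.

0.46

Conversion of Q: Q consumed = 0.51 × 580.3 = 296 mol = 1ξ₁ + 2ξ₂.
Selectivity: 1ξ₁ / (1ξ₂) = 5.22 → ξ₁ = 5.22 ξ₂.
Substitute: (1·5.22 + 2) ξ₂ = 296 → ξ₂ = 40.99 mol, ξ₁ = 214 mol.
Outlet amounts (n = n₀ + Σ ν·ξ):
  Q: 580.3 − 1(214) − 2(40.99) = 284.4
  M: 1142 − 3(214) − 1(40.99) = 458.8
  V: 0 + 1(214) = 214
  R: 0 + 1(40.99) = 40.99
Total out = 998.1 mol; y_M = 458.8 / 998.1 = 0.4596.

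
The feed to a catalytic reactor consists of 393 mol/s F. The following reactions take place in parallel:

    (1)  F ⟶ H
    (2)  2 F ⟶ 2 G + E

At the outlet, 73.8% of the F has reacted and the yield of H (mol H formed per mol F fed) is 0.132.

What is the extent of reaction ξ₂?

Yield of H: 1ξ₁ / 393 = 0.132 → ξ₁ = 51.88 mol/s.
Conversion of F: 1ξ₁ + 2ξ₂ = 0.738 × 393 = 290 → ξ₂ = 119.1 mol/s.
Outlet amounts (n = n₀ + Σ ν·ξ):
  F: 393 − 1(51.88) − 2(119.1) = 103
  H: 0 + 1(51.88) = 51.88
  G: 0 + 2(119.1) = 238.2
  E: 0 + 1(119.1) = 119.1

ξ₂ = 119 mol/s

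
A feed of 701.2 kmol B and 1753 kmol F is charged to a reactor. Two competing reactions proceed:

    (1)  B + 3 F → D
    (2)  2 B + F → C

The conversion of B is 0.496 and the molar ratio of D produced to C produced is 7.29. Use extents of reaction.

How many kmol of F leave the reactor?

Conversion of B: B consumed = 0.496 × 701.2 = 347.8 kmol = 1ξ₁ + 2ξ₂.
Selectivity: 1ξ₁ / (1ξ₂) = 7.29 → ξ₁ = 7.29 ξ₂.
Substitute: (1·7.29 + 2) ξ₂ = 347.8 → ξ₂ = 37.44 kmol, ξ₁ = 272.9 kmol.
Outlet amounts (n = n₀ + Σ ν·ξ):
  B: 701.2 − 1(272.9) − 2(37.44) = 353.4
  F: 1753 − 3(272.9) − 1(37.44) = 896.8
  D: 0 + 1(272.9) = 272.9
  C: 0 + 1(37.44) = 37.44

897 kmol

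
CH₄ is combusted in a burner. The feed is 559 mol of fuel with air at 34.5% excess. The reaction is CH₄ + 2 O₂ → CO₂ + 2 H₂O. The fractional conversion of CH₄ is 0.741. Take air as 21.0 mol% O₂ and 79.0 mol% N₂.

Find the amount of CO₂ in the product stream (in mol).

Stoichiometric O₂ = 2 × 559 = 1118 mol; O₂ fed = 1118 × 1.345 = 1504 mol.
N₂ fed = 1504 × 79/21 = 5657 mol.
Fuel reacted = 0.741 × 559 → ξ = 414.2 mol.
Outlet (n = n₀ + ν ξ):
  CH₄: 559 − 1(414.2) = 144.8
  O₂: 1504 − 2(414.2) = 675.3
  N₂: 5657 (inert)
  CO₂: 0 + 1(414.2) = 414.2
  H₂O: 0 + 2(414.2) = 828.4

414 mol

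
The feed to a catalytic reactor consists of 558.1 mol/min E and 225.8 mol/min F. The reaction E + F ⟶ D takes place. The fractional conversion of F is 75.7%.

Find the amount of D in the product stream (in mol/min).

F reacted = 0.757 × 225.8 = 170.9 mol/min; ν_F = −1, so ξ = 170.9/1 = 170.9 mol/min.
Outlet amounts (n = n₀ + ν ξ):
  E: 558.1 − 1(170.9) = 387.2
  F: 225.8 − 1(170.9) = 54.87
  D: 0 + 1(170.9) = 170.9

171 mol/min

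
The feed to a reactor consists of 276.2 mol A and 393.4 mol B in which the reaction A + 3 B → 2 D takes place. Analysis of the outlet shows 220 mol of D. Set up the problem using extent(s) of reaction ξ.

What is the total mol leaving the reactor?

For D: n = n₀ + 2ξ → 220 = 0 + 2ξ, giving ξ = 110 mol.
Outlet amounts (n = n₀ + ν ξ):
  A: 276.2 − 1(110) = 166.2
  B: 393.4 − 3(110) = 63.4
  D: 0 + 2(110) = 220
Total out = 166.2 + 63.4 + 220 = 449.6 mol.

450 mol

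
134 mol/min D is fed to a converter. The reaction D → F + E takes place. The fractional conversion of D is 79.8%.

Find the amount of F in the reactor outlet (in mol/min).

D reacted = 0.798 × 134 = 106.9 mol/min; ν_D = −1, so ξ = 106.9/1 = 106.9 mol/min.
Outlet amounts (n = n₀ + ν ξ):
  D: 134 − 1(106.9) = 27.07
  F: 0 + 1(106.9) = 106.9
  E: 0 + 1(106.9) = 106.9

107 mol/min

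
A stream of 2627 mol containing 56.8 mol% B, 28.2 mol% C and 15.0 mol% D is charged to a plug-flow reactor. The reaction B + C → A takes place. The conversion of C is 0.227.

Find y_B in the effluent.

0.538

C reacted = 0.227 × 740.8 = 168.2 mol; ν_C = −1, so ξ = 168.2/1 = 168.2 mol.
Outlet amounts (n = n₀ + ν ξ):
  B: 1492 − 1(168.2) = 1324
  C: 740.8 − 1(168.2) = 572.6
  A: 0 + 1(168.2) = 168.2
  D: 394.1 (inert)
Total out = 2459 mol; y_B = 1324 / 2459 = 0.5385.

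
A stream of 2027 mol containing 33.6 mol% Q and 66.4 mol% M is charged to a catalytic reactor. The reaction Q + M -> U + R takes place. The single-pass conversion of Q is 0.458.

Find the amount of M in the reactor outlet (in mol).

1030 mol

Q reacted = 0.458 × 681.1 = 311.9 mol; ν_Q = −1, so ξ = 311.9/1 = 311.9 mol.
Outlet amounts (n = n₀ + ν ξ):
  Q: 681.1 − 1(311.9) = 369.1
  M: 1346 − 1(311.9) = 1034
  U: 0 + 1(311.9) = 311.9
  R: 0 + 1(311.9) = 311.9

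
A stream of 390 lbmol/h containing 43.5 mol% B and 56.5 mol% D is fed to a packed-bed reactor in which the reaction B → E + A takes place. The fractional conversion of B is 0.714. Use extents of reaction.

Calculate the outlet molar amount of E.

121 lbmol/h

B reacted = 0.714 × 169.7 = 121.1 lbmol/h; ν_B = −1, so ξ = 121.1/1 = 121.1 lbmol/h.
Outlet amounts (n = n₀ + ν ξ):
  B: 169.7 − 1(121.1) = 48.52
  E: 0 + 1(121.1) = 121.1
  A: 0 + 1(121.1) = 121.1
  D: 220.3 (inert)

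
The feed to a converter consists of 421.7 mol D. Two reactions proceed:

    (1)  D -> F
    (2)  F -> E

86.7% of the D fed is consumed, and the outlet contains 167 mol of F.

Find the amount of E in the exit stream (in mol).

199 mol

Conversion of D: D consumed = 1ξ₁ = 0.867 × 421.7 → ξ₁ = 365.6 mol.
F balance: n_F = 0 + 1ξ₁ − 1ξ₂ = 167 → ξ₂ = (1·365.6 − 167)/1 = 198.6 mol.
Outlet amounts (n = n₀ + Σ ν·ξ):
  D: 421.7 − 1(365.6) = 56.09
  F: 0 + 1(365.6) − 1(198.6) = 167
  E: 0 + 1(198.6) = 198.6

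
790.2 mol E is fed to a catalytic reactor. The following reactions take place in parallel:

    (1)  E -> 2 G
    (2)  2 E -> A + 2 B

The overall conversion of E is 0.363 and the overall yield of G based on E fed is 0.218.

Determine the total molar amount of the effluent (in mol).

977 mol

Yield of G: 2ξ₁ / 790.2 = 0.218 → ξ₁ = 86.13 mol.
Conversion of E: 1ξ₁ + 2ξ₂ = 0.363 × 790.2 = 286.8 → ξ₂ = 100.4 mol.
Outlet amounts (n = n₀ + Σ ν·ξ):
  E: 790.2 − 1(86.13) − 2(100.4) = 503.4
  G: 0 + 2(86.13) = 172.3
  A: 0 + 1(100.4) = 100.4
  B: 0 + 2(100.4) = 200.7
Total out = 503.4 + 172.3 + 100.4 + 200.7 = 976.7 mol.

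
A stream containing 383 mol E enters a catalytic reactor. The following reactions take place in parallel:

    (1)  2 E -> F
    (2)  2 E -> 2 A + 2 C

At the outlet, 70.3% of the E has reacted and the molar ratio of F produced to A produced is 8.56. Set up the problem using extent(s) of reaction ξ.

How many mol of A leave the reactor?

Conversion of E: E consumed = 0.703 × 383 = 269.2 mol = 2ξ₁ + 2ξ₂.
Selectivity: 1ξ₁ / (2ξ₂) = 8.56 → ξ₁ = 17.12 ξ₂.
Substitute: (2·17.12 + 2) ξ₂ = 269.2 → ξ₂ = 7.43 mol, ξ₁ = 127.2 mol.
Outlet amounts (n = n₀ + Σ ν·ξ):
  E: 383 − 2(127.2) − 2(7.43) = 113.8
  F: 0 + 1(127.2) = 127.2
  A: 0 + 2(7.43) = 14.86
  C: 0 + 2(7.43) = 14.86

14.9 mol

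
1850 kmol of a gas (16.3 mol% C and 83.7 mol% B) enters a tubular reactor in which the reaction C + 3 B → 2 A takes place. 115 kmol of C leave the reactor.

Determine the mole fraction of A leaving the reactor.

0.253

For C: n = n₀ − 1ξ → 115 = 301.6 − 1ξ, giving ξ = 186.6 kmol.
Outlet amounts (n = n₀ + ν ξ):
  C: 301.6 − 1(186.6) = 115
  B: 1548 − 3(186.6) = 988.8
  A: 0 + 2(186.6) = 373.1
Total out = 1477 kmol; y_A = 373.1 / 1477 = 0.2526.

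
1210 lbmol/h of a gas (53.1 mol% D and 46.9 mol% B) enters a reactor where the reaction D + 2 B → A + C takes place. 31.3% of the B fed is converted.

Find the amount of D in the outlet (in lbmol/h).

B reacted = 0.313 × 567.5 = 177.6 lbmol/h; ν_B = −2, so ξ = 177.6/2 = 88.81 lbmol/h.
Outlet amounts (n = n₀ + ν ξ):
  D: 642.5 − 1(88.81) = 553.7
  B: 567.5 − 2(88.81) = 389.9
  A: 0 + 1(88.81) = 88.81
  C: 0 + 1(88.81) = 88.81

554 lbmol/h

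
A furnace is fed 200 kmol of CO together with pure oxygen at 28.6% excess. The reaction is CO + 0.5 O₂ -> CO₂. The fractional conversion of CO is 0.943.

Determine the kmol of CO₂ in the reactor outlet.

189 kmol

Stoichiometric O₂ = 0.5 × 200 = 100 kmol; O₂ fed = 100 × 1.286 = 128.6 kmol.
Fuel reacted = 0.943 × 200 → ξ = 188.6 kmol.
Outlet (n = n₀ + ν ξ):
  CO: 200 − 1(188.6) = 11.4
  O₂: 128.6 − 0.5(188.6) = 34.3
  CO₂: 0 + 1(188.6) = 188.6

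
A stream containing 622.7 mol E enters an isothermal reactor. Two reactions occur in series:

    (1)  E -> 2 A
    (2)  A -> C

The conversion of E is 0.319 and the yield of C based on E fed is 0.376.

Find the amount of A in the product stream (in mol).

Conversion of E: E consumed = 1ξ₁ = 0.319 × 622.7 → ξ₁ = 198.6 mol.
Yield of C: 1ξ₂ / 622.7 = 0.376 → ξ₂ = 234.1 mol.
Outlet amounts (n = n₀ + Σ ν·ξ):
  E: 622.7 − 1(198.6) = 424.1
  A: 0 + 2(198.6) − 1(234.1) = 163.1
  C: 0 + 1(234.1) = 234.1

163 mol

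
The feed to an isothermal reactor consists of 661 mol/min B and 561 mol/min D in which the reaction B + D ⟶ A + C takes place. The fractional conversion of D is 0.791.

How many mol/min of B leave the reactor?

217 mol/min

D reacted = 0.791 × 561 = 443.8 mol/min; ν_D = −1, so ξ = 443.8/1 = 443.8 mol/min.
Outlet amounts (n = n₀ + ν ξ):
  B: 661 − 1(443.8) = 217.2
  D: 561 − 1(443.8) = 117.2
  A: 0 + 1(443.8) = 443.8
  C: 0 + 1(443.8) = 443.8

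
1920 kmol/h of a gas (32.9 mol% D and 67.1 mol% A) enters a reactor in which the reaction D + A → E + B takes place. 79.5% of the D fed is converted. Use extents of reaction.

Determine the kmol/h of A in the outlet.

786 kmol/h

D reacted = 0.795 × 631.7 = 502.2 kmol/h; ν_D = −1, so ξ = 502.2/1 = 502.2 kmol/h.
Outlet amounts (n = n₀ + ν ξ):
  D: 631.7 − 1(502.2) = 129.5
  A: 1288 − 1(502.2) = 786.1
  E: 0 + 1(502.2) = 502.2
  B: 0 + 1(502.2) = 502.2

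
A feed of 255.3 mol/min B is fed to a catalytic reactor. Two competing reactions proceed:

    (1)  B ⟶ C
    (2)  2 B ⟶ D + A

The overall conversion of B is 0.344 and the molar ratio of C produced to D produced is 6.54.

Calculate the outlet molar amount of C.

Conversion of B: B consumed = 0.344 × 255.3 = 87.82 mol/min = 1ξ₁ + 2ξ₂.
Selectivity: 1ξ₁ / (1ξ₂) = 6.54 → ξ₁ = 6.54 ξ₂.
Substitute: (1·6.54 + 2) ξ₂ = 87.82 → ξ₂ = 10.28 mol/min, ξ₁ = 67.26 mol/min.
Outlet amounts (n = n₀ + Σ ν·ξ):
  B: 255.3 − 1(67.26) − 2(10.28) = 167.5
  C: 0 + 1(67.26) = 67.26
  D: 0 + 1(10.28) = 10.28
  A: 0 + 1(10.28) = 10.28

67.3 mol/min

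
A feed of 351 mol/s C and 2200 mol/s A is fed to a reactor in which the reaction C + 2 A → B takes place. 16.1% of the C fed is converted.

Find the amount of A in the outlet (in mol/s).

C reacted = 0.161 × 351 = 56.51 mol/s; ν_C = −1, so ξ = 56.51/1 = 56.51 mol/s.
Outlet amounts (n = n₀ + ν ξ):
  C: 351 − 1(56.51) = 294.5
  A: 2200 − 2(56.51) = 2087
  B: 0 + 1(56.51) = 56.51

2090 mol/s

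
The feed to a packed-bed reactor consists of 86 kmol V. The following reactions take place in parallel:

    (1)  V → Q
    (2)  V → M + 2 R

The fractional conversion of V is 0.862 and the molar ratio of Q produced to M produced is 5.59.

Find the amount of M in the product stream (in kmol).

11.2 kmol

Conversion of V: V consumed = 0.862 × 86 = 74.13 kmol = 1ξ₁ + 1ξ₂.
Selectivity: 1ξ₁ / (1ξ₂) = 5.59 → ξ₁ = 5.59 ξ₂.
Substitute: (1·5.59 + 1) ξ₂ = 74.13 → ξ₂ = 11.25 kmol, ξ₁ = 62.88 kmol.
Outlet amounts (n = n₀ + Σ ν·ξ):
  V: 86 − 1(62.88) − 1(11.25) = 11.87
  Q: 0 + 1(62.88) = 62.88
  M: 0 + 1(11.25) = 11.25
  R: 0 + 2(11.25) = 22.5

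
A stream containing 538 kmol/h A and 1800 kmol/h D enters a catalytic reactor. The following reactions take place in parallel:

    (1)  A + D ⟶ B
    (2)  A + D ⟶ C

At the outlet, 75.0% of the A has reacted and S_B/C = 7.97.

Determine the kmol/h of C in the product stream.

45 kmol/h

Conversion of A: A consumed = 0.75 × 538 = 403.5 kmol/h = 1ξ₁ + 1ξ₂.
Selectivity: 1ξ₁ / (1ξ₂) = 7.97 → ξ₁ = 7.97 ξ₂.
Substitute: (1·7.97 + 1) ξ₂ = 403.5 → ξ₂ = 44.98 kmol/h, ξ₁ = 358.5 kmol/h.
Outlet amounts (n = n₀ + Σ ν·ξ):
  A: 538 − 1(358.5) − 1(44.98) = 134.5
  D: 1800 − 1(358.5) − 1(44.98) = 1396
  B: 0 + 1(358.5) = 358.5
  C: 0 + 1(44.98) = 44.98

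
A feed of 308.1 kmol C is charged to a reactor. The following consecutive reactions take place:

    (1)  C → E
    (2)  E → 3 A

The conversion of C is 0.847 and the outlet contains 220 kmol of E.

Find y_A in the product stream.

0.315

Conversion of C: C consumed = 1ξ₁ = 0.847 × 308.1 → ξ₁ = 261 kmol.
E balance: n_E = 0 + 1ξ₁ − 1ξ₂ = 220 → ξ₂ = (1·261 − 220)/1 = 40.96 kmol.
Outlet amounts (n = n₀ + Σ ν·ξ):
  C: 308.1 − 1(261) = 47.14
  E: 0 + 1(261) − 1(40.96) = 220
  A: 0 + 3(40.96) = 122.9
Total out = 390 kmol; y_A = 122.9 / 390 = 0.3151.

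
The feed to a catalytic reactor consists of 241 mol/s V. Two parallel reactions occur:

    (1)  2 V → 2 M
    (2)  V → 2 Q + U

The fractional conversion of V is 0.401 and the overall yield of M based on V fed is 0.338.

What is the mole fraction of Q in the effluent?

Yield of M: 2ξ₁ / 241 = 0.338 → ξ₁ = 40.73 mol/s.
Conversion of V: 2ξ₁ + 1ξ₂ = 0.401 × 241 = 96.64 → ξ₂ = 15.18 mol/s.
Outlet amounts (n = n₀ + Σ ν·ξ):
  V: 241 − 2(40.73) − 1(15.18) = 144.4
  M: 0 + 2(40.73) = 81.46
  Q: 0 + 2(15.18) = 30.37
  U: 0 + 1(15.18) = 15.18
Total out = 271.4 mol/s; y_Q = 30.37 / 271.4 = 0.1119.

0.112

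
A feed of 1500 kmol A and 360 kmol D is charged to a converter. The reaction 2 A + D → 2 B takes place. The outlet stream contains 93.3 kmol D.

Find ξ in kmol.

ξ = 267 kmol

For D: n = n₀ − 1ξ → 93.3 = 360 − 1ξ, giving ξ = 266.7 kmol.
Outlet amounts (n = n₀ + ν ξ):
  A: 1500 − 2(266.7) = 966.6
  D: 360 − 1(266.7) = 93.3
  B: 0 + 2(266.7) = 533.4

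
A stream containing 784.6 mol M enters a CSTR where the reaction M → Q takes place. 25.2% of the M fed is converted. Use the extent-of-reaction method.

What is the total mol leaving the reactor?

M reacted = 0.252 × 784.6 = 197.7 mol; ν_M = −1, so ξ = 197.7/1 = 197.7 mol.
Outlet amounts (n = n₀ + ν ξ):
  M: 784.6 − 1(197.7) = 586.9
  Q: 0 + 1(197.7) = 197.7
Total out = 586.9 + 197.7 = 784.6 mol.

785 mol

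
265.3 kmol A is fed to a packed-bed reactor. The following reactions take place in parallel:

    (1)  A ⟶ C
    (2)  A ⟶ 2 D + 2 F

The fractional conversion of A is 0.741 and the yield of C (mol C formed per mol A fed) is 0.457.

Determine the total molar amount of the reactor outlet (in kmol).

491 kmol

Yield of C: 1ξ₁ / 265.3 = 0.457 → ξ₁ = 121.2 kmol.
Conversion of A: 1ξ₁ + 1ξ₂ = 0.741 × 265.3 = 196.6 → ξ₂ = 75.35 kmol.
Outlet amounts (n = n₀ + Σ ν·ξ):
  A: 265.3 − 1(121.2) − 1(75.35) = 68.71
  C: 0 + 1(121.2) = 121.2
  D: 0 + 2(75.35) = 150.7
  F: 0 + 2(75.35) = 150.7
Total out = 68.71 + 121.2 + 150.7 + 150.7 = 491.3 kmol.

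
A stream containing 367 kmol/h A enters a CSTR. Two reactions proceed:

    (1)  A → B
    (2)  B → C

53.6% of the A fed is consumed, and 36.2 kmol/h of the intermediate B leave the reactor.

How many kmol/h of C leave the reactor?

161 kmol/h

Conversion of A: A consumed = 1ξ₁ = 0.536 × 367 → ξ₁ = 196.7 kmol/h.
B balance: n_B = 0 + 1ξ₁ − 1ξ₂ = 36.2 → ξ₂ = (1·196.7 − 36.2)/1 = 160.5 kmol/h.
Outlet amounts (n = n₀ + Σ ν·ξ):
  A: 367 − 1(196.7) = 170.3
  B: 0 + 1(196.7) − 1(160.5) = 36.2
  C: 0 + 1(160.5) = 160.5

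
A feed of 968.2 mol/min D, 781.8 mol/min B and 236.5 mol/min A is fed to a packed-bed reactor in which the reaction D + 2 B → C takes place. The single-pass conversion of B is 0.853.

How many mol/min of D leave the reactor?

B reacted = 0.853 × 781.8 = 666.9 mol/min; ν_B = −2, so ξ = 666.9/2 = 333.4 mol/min.
Outlet amounts (n = n₀ + ν ξ):
  D: 968.2 − 1(333.4) = 634.8
  B: 781.8 − 2(333.4) = 114.9
  C: 0 + 1(333.4) = 333.4
  A: 236.5 (inert)

635 mol/min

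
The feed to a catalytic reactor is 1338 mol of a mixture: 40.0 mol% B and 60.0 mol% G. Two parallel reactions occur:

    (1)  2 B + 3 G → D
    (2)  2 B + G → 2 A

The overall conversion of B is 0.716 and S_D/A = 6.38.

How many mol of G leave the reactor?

Conversion of B: B consumed = 0.716 × 535.2 = 383.2 mol = 2ξ₁ + 2ξ₂.
Selectivity: 1ξ₁ / (2ξ₂) = 6.38 → ξ₁ = 12.76 ξ₂.
Substitute: (2·12.76 + 2) ξ₂ = 383.2 → ξ₂ = 13.92 mol, ξ₁ = 177.7 mol.
Outlet amounts (n = n₀ + Σ ν·ξ):
  B: 535.2 − 2(177.7) − 2(13.92) = 152
  G: 802.8 − 3(177.7) − 1(13.92) = 255.8
  D: 0 + 1(177.7) = 177.7
  A: 0 + 2(13.92) = 27.85

256 mol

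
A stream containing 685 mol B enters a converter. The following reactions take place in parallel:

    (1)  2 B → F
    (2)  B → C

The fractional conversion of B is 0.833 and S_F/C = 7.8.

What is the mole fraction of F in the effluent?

0.643

Conversion of B: B consumed = 0.833 × 685 = 570.6 mol = 2ξ₁ + 1ξ₂.
Selectivity: 1ξ₁ / (1ξ₂) = 7.8 → ξ₁ = 7.8 ξ₂.
Substitute: (2·7.8 + 1) ξ₂ = 570.6 → ξ₂ = 34.37 mol, ξ₁ = 268.1 mol.
Outlet amounts (n = n₀ + Σ ν·ξ):
  B: 685 − 2(268.1) − 1(34.37) = 114.4
  F: 0 + 1(268.1) = 268.1
  C: 0 + 1(34.37) = 34.37
Total out = 416.9 mol; y_F = 268.1 / 416.9 = 0.6431.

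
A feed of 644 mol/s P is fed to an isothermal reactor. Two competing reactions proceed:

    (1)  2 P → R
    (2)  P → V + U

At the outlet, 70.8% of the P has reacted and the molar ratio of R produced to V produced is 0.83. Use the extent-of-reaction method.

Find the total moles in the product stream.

Conversion of P: P consumed = 0.708 × 644 = 456 mol/s = 2ξ₁ + 1ξ₂.
Selectivity: 1ξ₁ / (1ξ₂) = 0.83 → ξ₁ = 0.83 ξ₂.
Substitute: (2·0.83 + 1) ξ₂ = 456 → ξ₂ = 171.4 mol/s, ξ₁ = 142.3 mol/s.
Outlet amounts (n = n₀ + Σ ν·ξ):
  P: 644 − 2(142.3) − 1(171.4) = 188
  R: 0 + 1(142.3) = 142.3
  V: 0 + 1(171.4) = 171.4
  U: 0 + 1(171.4) = 171.4
Total out = 188 + 142.3 + 171.4 + 171.4 = 673.1 mol/s.

673 mol/s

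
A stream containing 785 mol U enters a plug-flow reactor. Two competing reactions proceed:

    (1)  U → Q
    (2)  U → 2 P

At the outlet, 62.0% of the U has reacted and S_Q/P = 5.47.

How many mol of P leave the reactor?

Conversion of U: U consumed = 0.62 × 785 = 486.7 mol = 1ξ₁ + 1ξ₂.
Selectivity: 1ξ₁ / (2ξ₂) = 5.47 → ξ₁ = 10.94 ξ₂.
Substitute: (1·10.94 + 1) ξ₂ = 486.7 → ξ₂ = 40.76 mol, ξ₁ = 445.9 mol.
Outlet amounts (n = n₀ + Σ ν·ξ):
  U: 785 − 1(445.9) − 1(40.76) = 298.3
  Q: 0 + 1(445.9) = 445.9
  P: 0 + 2(40.76) = 81.52

81.5 mol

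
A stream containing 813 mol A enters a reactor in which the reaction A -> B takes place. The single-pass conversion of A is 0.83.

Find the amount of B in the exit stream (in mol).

675 mol

A reacted = 0.83 × 813 = 674.8 mol; ν_A = −1, so ξ = 674.8/1 = 674.8 mol.
Outlet amounts (n = n₀ + ν ξ):
  A: 813 − 1(674.8) = 138.2
  B: 0 + 1(674.8) = 674.8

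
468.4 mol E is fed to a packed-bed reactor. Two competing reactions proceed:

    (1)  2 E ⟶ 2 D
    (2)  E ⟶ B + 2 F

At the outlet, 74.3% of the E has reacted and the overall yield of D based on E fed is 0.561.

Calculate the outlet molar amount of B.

85.2 mol

Yield of D: 2ξ₁ / 468.4 = 0.561 → ξ₁ = 131.4 mol.
Conversion of E: 2ξ₁ + 1ξ₂ = 0.743 × 468.4 = 348 → ξ₂ = 85.25 mol.
Outlet amounts (n = n₀ + Σ ν·ξ):
  E: 468.4 − 2(131.4) − 1(85.25) = 120.4
  D: 0 + 2(131.4) = 262.8
  B: 0 + 1(85.25) = 85.25
  F: 0 + 2(85.25) = 170.5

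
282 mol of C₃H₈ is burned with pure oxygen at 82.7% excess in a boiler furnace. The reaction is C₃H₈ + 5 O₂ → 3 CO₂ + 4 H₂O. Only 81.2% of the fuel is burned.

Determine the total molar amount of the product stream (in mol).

3090 mol

Stoichiometric O₂ = 5 × 282 = 1410 mol; O₂ fed = 1410 × 1.827 = 2576 mol.
Fuel reacted = 0.812 × 282 → ξ = 229 mol.
Outlet (n = n₀ + ν ξ):
  C₃H₈: 282 − 1(229) = 53.02
  O₂: 2576 − 5(229) = 1431
  CO₂: 0 + 3(229) = 687
  H₂O: 0 + 4(229) = 915.9
Total out = 53.02 + 1431 + 687 + 915.9 = 3087 mol.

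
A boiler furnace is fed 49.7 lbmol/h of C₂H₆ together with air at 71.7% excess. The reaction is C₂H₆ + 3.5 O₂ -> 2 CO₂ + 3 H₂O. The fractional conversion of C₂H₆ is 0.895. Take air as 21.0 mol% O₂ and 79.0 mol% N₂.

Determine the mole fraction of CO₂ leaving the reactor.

Stoichiometric O₂ = 3.5 × 49.7 = 174 lbmol/h; O₂ fed = 174 × 1.717 = 298.7 lbmol/h.
N₂ fed = 298.7 × 79/21 = 1124 lbmol/h.
Fuel reacted = 0.895 × 49.7 → ξ = 44.48 lbmol/h.
Outlet (n = n₀ + ν ξ):
  C₂H₆: 49.7 − 1(44.48) = 5.218
  O₂: 298.7 − 3.5(44.48) = 143
  N₂: 1124 (inert)
  CO₂: 0 + 2(44.48) = 88.96
  H₂O: 0 + 3(44.48) = 133.4
Total out = 1494 lbmol/h; y_CO₂ = 88.96 / 1494 = 0.05954.

0.0595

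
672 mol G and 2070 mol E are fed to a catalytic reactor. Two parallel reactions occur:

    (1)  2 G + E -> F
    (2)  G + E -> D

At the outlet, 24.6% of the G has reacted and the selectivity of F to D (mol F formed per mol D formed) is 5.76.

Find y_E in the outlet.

Conversion of G: G consumed = 0.246 × 672 = 165.3 mol = 2ξ₁ + 1ξ₂.
Selectivity: 1ξ₁ / (1ξ₂) = 5.76 → ξ₁ = 5.76 ξ₂.
Substitute: (2·5.76 + 1) ξ₂ = 165.3 → ξ₂ = 13.2 mol, ξ₁ = 76.05 mol.
Outlet amounts (n = n₀ + Σ ν·ξ):
  G: 672 − 2(76.05) − 1(13.2) = 506.7
  E: 2070 − 1(76.05) − 1(13.2) = 1981
  F: 0 + 1(76.05) = 76.05
  D: 0 + 1(13.2) = 13.2
Total out = 2577 mol; y_E = 1981 / 2577 = 0.7687.

0.769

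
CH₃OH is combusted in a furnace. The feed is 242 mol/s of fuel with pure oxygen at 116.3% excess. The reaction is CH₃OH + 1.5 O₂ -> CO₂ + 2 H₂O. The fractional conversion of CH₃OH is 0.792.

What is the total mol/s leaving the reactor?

1120 mol/s

Stoichiometric O₂ = 1.5 × 242 = 363 mol/s; O₂ fed = 363 × 2.163 = 785.2 mol/s.
Fuel reacted = 0.792 × 242 → ξ = 191.7 mol/s.
Outlet (n = n₀ + ν ξ):
  CH₃OH: 242 − 1(191.7) = 50.34
  O₂: 785.2 − 1.5(191.7) = 497.7
  CO₂: 0 + 1(191.7) = 191.7
  H₂O: 0 + 2(191.7) = 383.3
Total out = 50.34 + 497.7 + 191.7 + 383.3 = 1123 mol/s.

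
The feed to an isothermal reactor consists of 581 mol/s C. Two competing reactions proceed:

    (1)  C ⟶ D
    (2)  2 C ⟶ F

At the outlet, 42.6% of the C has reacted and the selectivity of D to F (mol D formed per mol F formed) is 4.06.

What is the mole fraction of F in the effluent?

Conversion of C: C consumed = 0.426 × 581 = 247.5 mol/s = 1ξ₁ + 2ξ₂.
Selectivity: 1ξ₁ / (1ξ₂) = 4.06 → ξ₁ = 4.06 ξ₂.
Substitute: (1·4.06 + 2) ξ₂ = 247.5 → ξ₂ = 40.84 mol/s, ξ₁ = 165.8 mol/s.
Outlet amounts (n = n₀ + Σ ν·ξ):
  C: 581 − 1(165.8) − 2(40.84) = 333.5
  D: 0 + 1(165.8) = 165.8
  F: 0 + 1(40.84) = 40.84
Total out = 540.2 mol/s; y_F = 40.84 / 540.2 = 0.07561.

0.0756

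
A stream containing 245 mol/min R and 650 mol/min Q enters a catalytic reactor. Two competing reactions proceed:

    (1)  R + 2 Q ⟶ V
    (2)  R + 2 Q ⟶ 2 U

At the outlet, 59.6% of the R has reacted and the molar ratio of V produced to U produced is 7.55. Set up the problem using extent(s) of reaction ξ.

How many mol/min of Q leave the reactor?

358 mol/min

Conversion of R: R consumed = 0.596 × 245 = 146 mol/min = 1ξ₁ + 1ξ₂.
Selectivity: 1ξ₁ / (2ξ₂) = 7.55 → ξ₁ = 15.1 ξ₂.
Substitute: (1·15.1 + 1) ξ₂ = 146 → ξ₂ = 9.07 mol/min, ξ₁ = 137 mol/min.
Outlet amounts (n = n₀ + Σ ν·ξ):
  R: 245 − 1(137) − 1(9.07) = 98.98
  Q: 650 − 2(137) − 2(9.07) = 358
  V: 0 + 1(137) = 137
  U: 0 + 2(9.07) = 18.14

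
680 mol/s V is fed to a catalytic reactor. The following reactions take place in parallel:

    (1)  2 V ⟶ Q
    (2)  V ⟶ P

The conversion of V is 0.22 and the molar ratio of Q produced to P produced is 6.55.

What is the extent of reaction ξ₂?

Conversion of V: V consumed = 0.22 × 680 = 149.6 mol/s = 2ξ₁ + 1ξ₂.
Selectivity: 1ξ₁ / (1ξ₂) = 6.55 → ξ₁ = 6.55 ξ₂.
Substitute: (2·6.55 + 1) ξ₂ = 149.6 → ξ₂ = 10.61 mol/s, ξ₁ = 69.5 mol/s.
Outlet amounts (n = n₀ + Σ ν·ξ):
  V: 680 − 2(69.5) − 1(10.61) = 530.4
  Q: 0 + 1(69.5) = 69.5
  P: 0 + 1(10.61) = 10.61

ξ₂ = 10.6 mol/s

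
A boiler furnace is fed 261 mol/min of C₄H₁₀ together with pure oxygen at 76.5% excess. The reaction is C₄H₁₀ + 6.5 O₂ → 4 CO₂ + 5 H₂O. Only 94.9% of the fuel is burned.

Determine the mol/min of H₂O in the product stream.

1240 mol/min

Stoichiometric O₂ = 6.5 × 261 = 1696 mol/min; O₂ fed = 1696 × 1.765 = 2994 mol/min.
Fuel reacted = 0.949 × 261 → ξ = 247.7 mol/min.
Outlet (n = n₀ + ν ξ):
  C₄H₁₀: 261 − 1(247.7) = 13.31
  O₂: 2994 − 6.5(247.7) = 1384
  CO₂: 0 + 4(247.7) = 990.8
  H₂O: 0 + 5(247.7) = 1238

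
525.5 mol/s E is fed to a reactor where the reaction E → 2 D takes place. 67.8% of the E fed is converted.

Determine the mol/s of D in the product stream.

E reacted = 0.678 × 525.5 = 356.3 mol/s; ν_E = −1, so ξ = 356.3/1 = 356.3 mol/s.
Outlet amounts (n = n₀ + ν ξ):
  E: 525.5 − 1(356.3) = 169.2
  D: 0 + 2(356.3) = 712.6

713 mol/s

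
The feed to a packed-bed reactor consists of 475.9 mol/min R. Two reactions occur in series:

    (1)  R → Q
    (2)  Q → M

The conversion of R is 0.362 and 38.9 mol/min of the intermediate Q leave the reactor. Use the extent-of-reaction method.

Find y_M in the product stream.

0.28

Conversion of R: R consumed = 1ξ₁ = 0.362 × 475.9 → ξ₁ = 172.3 mol/min.
Q balance: n_Q = 0 + 1ξ₁ − 1ξ₂ = 38.9 → ξ₂ = (1·172.3 − 38.9)/1 = 133.4 mol/min.
Outlet amounts (n = n₀ + Σ ν·ξ):
  R: 475.9 − 1(172.3) = 303.6
  Q: 0 + 1(172.3) − 1(133.4) = 38.9
  M: 0 + 1(133.4) = 133.4
Total out = 475.9 mol/min; y_M = 133.4 / 475.9 = 0.2803.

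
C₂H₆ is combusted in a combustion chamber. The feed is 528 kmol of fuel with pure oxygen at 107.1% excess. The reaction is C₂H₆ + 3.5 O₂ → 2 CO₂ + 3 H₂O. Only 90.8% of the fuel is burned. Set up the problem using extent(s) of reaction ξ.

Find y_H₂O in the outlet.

Stoichiometric O₂ = 3.5 × 528 = 1848 kmol; O₂ fed = 1848 × 2.071 = 3827 kmol.
Fuel reacted = 0.908 × 528 → ξ = 479.4 kmol.
Outlet (n = n₀ + ν ξ):
  C₂H₆: 528 − 1(479.4) = 48.58
  O₂: 3827 − 3.5(479.4) = 2149
  CO₂: 0 + 2(479.4) = 958.8
  H₂O: 0 + 3(479.4) = 1438
Total out = 4595 kmol; y_H₂O = 1438 / 4595 = 0.313.

0.313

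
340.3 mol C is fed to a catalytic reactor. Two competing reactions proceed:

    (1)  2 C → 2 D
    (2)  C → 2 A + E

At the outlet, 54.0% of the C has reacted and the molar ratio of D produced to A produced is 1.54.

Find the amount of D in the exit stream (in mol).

139 mol

Conversion of C: C consumed = 0.54 × 340.3 = 183.8 mol = 2ξ₁ + 1ξ₂.
Selectivity: 2ξ₁ / (2ξ₂) = 1.54 → ξ₁ = 1.54 ξ₂.
Substitute: (2·1.54 + 1) ξ₂ = 183.8 → ξ₂ = 45.04 mol, ξ₁ = 69.36 mol.
Outlet amounts (n = n₀ + Σ ν·ξ):
  C: 340.3 − 2(69.36) − 1(45.04) = 156.5
  D: 0 + 2(69.36) = 138.7
  A: 0 + 2(45.04) = 90.08
  E: 0 + 1(45.04) = 45.04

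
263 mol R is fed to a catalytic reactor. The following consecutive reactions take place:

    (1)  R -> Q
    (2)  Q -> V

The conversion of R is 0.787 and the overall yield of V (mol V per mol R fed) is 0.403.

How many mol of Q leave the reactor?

Conversion of R: R consumed = 1ξ₁ = 0.787 × 263 → ξ₁ = 207 mol.
Yield of V: 1ξ₂ / 263 = 0.403 → ξ₂ = 106 mol.
Outlet amounts (n = n₀ + Σ ν·ξ):
  R: 263 − 1(207) = 56.02
  Q: 0 + 1(207) − 1(106) = 101
  V: 0 + 1(106) = 106

101 mol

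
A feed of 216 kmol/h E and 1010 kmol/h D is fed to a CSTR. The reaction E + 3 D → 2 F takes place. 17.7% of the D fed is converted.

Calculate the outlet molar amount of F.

119 kmol/h

D reacted = 0.177 × 1010 = 178.8 kmol/h; ν_D = −3, so ξ = 178.8/3 = 59.59 kmol/h.
Outlet amounts (n = n₀ + ν ξ):
  E: 216 − 1(59.59) = 156.4
  D: 1010 − 3(59.59) = 831.2
  F: 0 + 2(59.59) = 119.2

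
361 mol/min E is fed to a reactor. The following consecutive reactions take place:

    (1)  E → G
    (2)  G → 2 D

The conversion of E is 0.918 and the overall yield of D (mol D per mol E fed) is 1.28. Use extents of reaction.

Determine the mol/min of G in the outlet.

100 mol/min

Conversion of E: E consumed = 1ξ₁ = 0.918 × 361 → ξ₁ = 331.4 mol/min.
Yield of D: 2ξ₂ / 361 = 1.28 → ξ₂ = 231 mol/min.
Outlet amounts (n = n₀ + Σ ν·ξ):
  E: 361 − 1(331.4) = 29.6
  G: 0 + 1(331.4) − 1(231) = 100.4
  D: 0 + 2(231) = 462.1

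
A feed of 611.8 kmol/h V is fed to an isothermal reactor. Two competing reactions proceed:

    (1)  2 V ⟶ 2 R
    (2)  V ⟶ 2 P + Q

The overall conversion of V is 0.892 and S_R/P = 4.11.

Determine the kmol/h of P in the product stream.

Conversion of V: V consumed = 0.892 × 611.8 = 545.7 kmol/h = 2ξ₁ + 1ξ₂.
Selectivity: 2ξ₁ / (2ξ₂) = 4.11 → ξ₁ = 4.11 ξ₂.
Substitute: (2·4.11 + 1) ξ₂ = 545.7 → ξ₂ = 59.19 kmol/h, ξ₁ = 243.3 kmol/h.
Outlet amounts (n = n₀ + Σ ν·ξ):
  V: 611.8 − 2(243.3) − 1(59.19) = 66.07
  R: 0 + 2(243.3) = 486.5
  P: 0 + 2(59.19) = 118.4
  Q: 0 + 1(59.19) = 59.19

118 kmol/h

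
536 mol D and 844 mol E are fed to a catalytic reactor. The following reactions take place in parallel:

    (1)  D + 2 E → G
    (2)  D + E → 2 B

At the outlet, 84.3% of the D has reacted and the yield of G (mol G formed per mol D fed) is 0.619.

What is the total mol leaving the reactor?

Yield of G: 1ξ₁ / 536 = 0.619 → ξ₁ = 331.8 mol.
Conversion of D: 1ξ₁ + 1ξ₂ = 0.843 × 536 = 451.8 → ξ₂ = 120.1 mol.
Outlet amounts (n = n₀ + Σ ν·ξ):
  D: 536 − 1(331.8) − 1(120.1) = 84.15
  E: 844 − 2(331.8) − 1(120.1) = 60.37
  G: 0 + 1(331.8) = 331.8
  B: 0 + 2(120.1) = 240.1
Total out = 84.15 + 60.37 + 331.8 + 240.1 = 716.4 mol.

716 mol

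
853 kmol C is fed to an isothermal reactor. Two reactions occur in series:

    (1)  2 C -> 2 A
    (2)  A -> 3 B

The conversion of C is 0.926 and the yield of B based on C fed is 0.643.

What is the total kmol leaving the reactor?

Conversion of C: C consumed = 2ξ₁ = 0.926 × 853 → ξ₁ = 394.9 kmol.
Yield of B: 3ξ₂ / 853 = 0.643 → ξ₂ = 182.8 kmol.
Outlet amounts (n = n₀ + Σ ν·ξ):
  C: 853 − 2(394.9) = 63.12
  A: 0 + 2(394.9) − 1(182.8) = 607.1
  B: 0 + 3(182.8) = 548.5
Total out = 63.12 + 607.1 + 548.5 = 1219 kmol.

1220 kmol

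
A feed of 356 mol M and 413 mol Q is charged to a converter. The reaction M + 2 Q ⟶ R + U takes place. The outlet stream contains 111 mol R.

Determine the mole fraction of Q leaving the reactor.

0.29

For R: n = n₀ + 1ξ → 111 = 0 + 1ξ, giving ξ = 111 mol.
Outlet amounts (n = n₀ + ν ξ):
  M: 356 − 1(111) = 245
  Q: 413 − 2(111) = 191
  R: 0 + 1(111) = 111
  U: 0 + 1(111) = 111
Total out = 658 mol; y_Q = 191 / 658 = 0.2903.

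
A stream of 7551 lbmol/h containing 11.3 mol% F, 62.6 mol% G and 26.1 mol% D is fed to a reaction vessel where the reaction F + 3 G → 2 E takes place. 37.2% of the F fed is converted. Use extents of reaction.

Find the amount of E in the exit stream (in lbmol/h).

635 lbmol/h

F reacted = 0.372 × 853.3 = 317.4 lbmol/h; ν_F = −1, so ξ = 317.4/1 = 317.4 lbmol/h.
Outlet amounts (n = n₀ + ν ξ):
  F: 853.3 − 1(317.4) = 535.8
  G: 4727 − 3(317.4) = 3775
  E: 0 + 2(317.4) = 634.8
  D: 1971 (inert)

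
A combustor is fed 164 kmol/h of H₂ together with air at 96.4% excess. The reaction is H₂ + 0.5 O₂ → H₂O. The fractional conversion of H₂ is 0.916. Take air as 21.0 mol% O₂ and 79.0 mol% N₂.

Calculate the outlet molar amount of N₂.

606 kmol/h

Stoichiometric O₂ = 0.5 × 164 = 82 kmol/h; O₂ fed = 82 × 1.964 = 161 kmol/h.
N₂ fed = 161 × 79/21 = 605.8 kmol/h.
Fuel reacted = 0.916 × 164 → ξ = 150.2 kmol/h.
Outlet (n = n₀ + ν ξ):
  H₂: 164 − 1(150.2) = 13.78
  O₂: 161 − 0.5(150.2) = 85.94
  N₂: 605.8 (inert)
  H₂O: 0 + 1(150.2) = 150.2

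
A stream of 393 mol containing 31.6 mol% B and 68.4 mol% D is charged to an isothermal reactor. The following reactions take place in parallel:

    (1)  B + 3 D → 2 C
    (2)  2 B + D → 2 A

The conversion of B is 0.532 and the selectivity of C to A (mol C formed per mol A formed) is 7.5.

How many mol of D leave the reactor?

105 mol

Conversion of B: B consumed = 0.532 × 124.2 = 66.07 mol = 1ξ₁ + 2ξ₂.
Selectivity: 2ξ₁ / (2ξ₂) = 7.5 → ξ₁ = 7.5 ξ₂.
Substitute: (1·7.5 + 2) ξ₂ = 66.07 → ξ₂ = 6.955 mol, ξ₁ = 52.16 mol.
Outlet amounts (n = n₀ + Σ ν·ξ):
  B: 124.2 − 1(52.16) − 2(6.955) = 58.12
  D: 268.8 − 3(52.16) − 1(6.955) = 105.4
  C: 0 + 2(52.16) = 104.3
  A: 0 + 2(6.955) = 13.91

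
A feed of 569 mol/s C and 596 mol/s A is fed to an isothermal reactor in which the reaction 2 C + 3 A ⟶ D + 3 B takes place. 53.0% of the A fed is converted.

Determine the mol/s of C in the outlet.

358 mol/s

A reacted = 0.53 × 596 = 315.9 mol/s; ν_A = −3, so ξ = 315.9/3 = 105.3 mol/s.
Outlet amounts (n = n₀ + ν ξ):
  C: 569 − 2(105.3) = 358.4
  A: 596 − 3(105.3) = 280.1
  D: 0 + 1(105.3) = 105.3
  B: 0 + 3(105.3) = 315.9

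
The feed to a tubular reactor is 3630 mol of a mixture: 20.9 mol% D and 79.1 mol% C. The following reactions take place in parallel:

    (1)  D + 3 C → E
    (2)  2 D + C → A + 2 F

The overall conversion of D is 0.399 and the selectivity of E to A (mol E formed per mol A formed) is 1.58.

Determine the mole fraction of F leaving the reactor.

0.0524

Conversion of D: D consumed = 0.399 × 758.7 = 302.7 mol = 1ξ₁ + 2ξ₂.
Selectivity: 1ξ₁ / (1ξ₂) = 1.58 → ξ₁ = 1.58 ξ₂.
Substitute: (1·1.58 + 2) ξ₂ = 302.7 → ξ₂ = 84.56 mol, ξ₁ = 133.6 mol.
Outlet amounts (n = n₀ + Σ ν·ξ):
  D: 758.7 − 1(133.6) − 2(84.56) = 456
  C: 2871 − 3(133.6) − 1(84.56) = 2386
  E: 0 + 1(133.6) = 133.6
  A: 0 + 1(84.56) = 84.56
  F: 0 + 2(84.56) = 169.1
Total out = 3229 mol; y_F = 169.1 / 3229 = 0.05237.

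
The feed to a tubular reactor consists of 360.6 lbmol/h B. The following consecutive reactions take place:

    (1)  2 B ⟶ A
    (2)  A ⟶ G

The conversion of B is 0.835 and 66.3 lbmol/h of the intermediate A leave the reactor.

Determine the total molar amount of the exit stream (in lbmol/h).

210 lbmol/h

Conversion of B: B consumed = 2ξ₁ = 0.835 × 360.6 → ξ₁ = 150.6 lbmol/h.
A balance: n_A = 0 + 1ξ₁ − 1ξ₂ = 66.3 → ξ₂ = (1·150.6 − 66.3)/1 = 84.25 lbmol/h.
Outlet amounts (n = n₀ + Σ ν·ξ):
  B: 360.6 − 2(150.6) = 59.5
  A: 0 + 1(150.6) − 1(84.25) = 66.3
  G: 0 + 1(84.25) = 84.25
Total out = 59.5 + 66.3 + 84.25 = 210 lbmol/h.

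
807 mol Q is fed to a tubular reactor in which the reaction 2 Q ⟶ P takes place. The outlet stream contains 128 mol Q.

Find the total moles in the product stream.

468 mol

For Q: n = n₀ − 2ξ → 128 = 807 − 2ξ, giving ξ = 339.5 mol.
Outlet amounts (n = n₀ + ν ξ):
  Q: 807 − 2(339.5) = 128
  P: 0 + 1(339.5) = 339.5
Total out = 128 + 339.5 = 467.5 mol.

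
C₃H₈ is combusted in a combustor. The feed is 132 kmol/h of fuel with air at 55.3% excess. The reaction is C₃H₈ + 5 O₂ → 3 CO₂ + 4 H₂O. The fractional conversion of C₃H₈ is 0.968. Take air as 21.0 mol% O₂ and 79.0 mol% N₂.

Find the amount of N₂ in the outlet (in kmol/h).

Stoichiometric O₂ = 5 × 132 = 660 kmol/h; O₂ fed = 660 × 1.553 = 1025 kmol/h.
N₂ fed = 1025 × 79/21 = 3856 kmol/h.
Fuel reacted = 0.968 × 132 → ξ = 127.8 kmol/h.
Outlet (n = n₀ + ν ξ):
  C₃H₈: 132 − 1(127.8) = 4.224
  O₂: 1025 − 5(127.8) = 386.1
  N₂: 3856 (inert)
  CO₂: 0 + 3(127.8) = 383.3
  H₂O: 0 + 4(127.8) = 511.1

3860 kmol/h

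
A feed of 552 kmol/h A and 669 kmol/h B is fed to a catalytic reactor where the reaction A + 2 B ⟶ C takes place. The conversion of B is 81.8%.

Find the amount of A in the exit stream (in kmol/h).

B reacted = 0.818 × 669 = 547.2 kmol/h; ν_B = −2, so ξ = 547.2/2 = 273.6 kmol/h.
Outlet amounts (n = n₀ + ν ξ):
  A: 552 − 1(273.6) = 278.4
  B: 669 − 2(273.6) = 121.8
  C: 0 + 1(273.6) = 273.6

278 kmol/h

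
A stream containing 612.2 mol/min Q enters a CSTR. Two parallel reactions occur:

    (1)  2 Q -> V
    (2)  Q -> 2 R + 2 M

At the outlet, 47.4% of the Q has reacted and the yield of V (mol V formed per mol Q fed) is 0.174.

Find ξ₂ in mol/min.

Yield of V: 1ξ₁ / 612.2 = 0.174 → ξ₁ = 106.5 mol/min.
Conversion of Q: 2ξ₁ + 1ξ₂ = 0.474 × 612.2 = 290.2 → ξ₂ = 77.14 mol/min.
Outlet amounts (n = n₀ + Σ ν·ξ):
  Q: 612.2 − 2(106.5) − 1(77.14) = 322
  V: 0 + 1(106.5) = 106.5
  R: 0 + 2(77.14) = 154.3
  M: 0 + 2(77.14) = 154.3

ξ₂ = 77.1 mol/min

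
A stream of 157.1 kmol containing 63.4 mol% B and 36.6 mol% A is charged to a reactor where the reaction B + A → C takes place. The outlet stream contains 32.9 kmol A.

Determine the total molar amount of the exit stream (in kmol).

For A: n = n₀ − 1ξ → 32.9 = 57.5 − 1ξ, giving ξ = 24.6 kmol.
Outlet amounts (n = n₀ + ν ξ):
  B: 99.6 − 1(24.6) = 75
  A: 57.5 − 1(24.6) = 32.9
  C: 0 + 1(24.6) = 24.6
Total out = 75 + 32.9 + 24.6 = 132.5 kmol.

133 kmol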